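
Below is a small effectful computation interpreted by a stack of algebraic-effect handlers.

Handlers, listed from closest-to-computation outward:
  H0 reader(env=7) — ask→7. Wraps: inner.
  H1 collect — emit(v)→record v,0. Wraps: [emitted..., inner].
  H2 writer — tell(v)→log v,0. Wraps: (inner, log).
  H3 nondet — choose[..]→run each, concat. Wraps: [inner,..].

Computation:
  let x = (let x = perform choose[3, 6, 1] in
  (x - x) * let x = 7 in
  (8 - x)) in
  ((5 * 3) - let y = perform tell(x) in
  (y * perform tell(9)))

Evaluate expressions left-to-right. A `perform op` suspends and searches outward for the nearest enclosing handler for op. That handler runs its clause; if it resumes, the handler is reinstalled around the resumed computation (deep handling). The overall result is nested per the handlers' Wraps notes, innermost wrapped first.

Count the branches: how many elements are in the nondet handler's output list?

Step-by-step:
choose[3, 6, 1] @ H3
  branch[0] choose=3:
    tell(0) @ H2 ⇒ log+=0
    tell(9) @ H2 ⇒ log+=9
    H0 returns 15
    H1 returns [15]
    H2 returns ([15], (0, 9))
    H3 returns [([15], (0, 9))]
  branch[1] choose=6:
    tell(0) @ H2 ⇒ log+=0
    tell(9) @ H2 ⇒ log+=9
    H0 returns 15
    H1 returns [15]
    H2 returns ([15], (0, 9))
    H3 returns [([15], (0, 9))]
  branch[2] choose=1:
    tell(0) @ H2 ⇒ log+=0
    tell(9) @ H2 ⇒ log+=9
    H0 returns 15
    H1 returns [15]
    H2 returns ([15], (0, 9))
    H3 returns [([15], (0, 9))]
= [([15], (0, 9)), ([15], (0, 9)), ([15], (0, 9))]

Answer: 3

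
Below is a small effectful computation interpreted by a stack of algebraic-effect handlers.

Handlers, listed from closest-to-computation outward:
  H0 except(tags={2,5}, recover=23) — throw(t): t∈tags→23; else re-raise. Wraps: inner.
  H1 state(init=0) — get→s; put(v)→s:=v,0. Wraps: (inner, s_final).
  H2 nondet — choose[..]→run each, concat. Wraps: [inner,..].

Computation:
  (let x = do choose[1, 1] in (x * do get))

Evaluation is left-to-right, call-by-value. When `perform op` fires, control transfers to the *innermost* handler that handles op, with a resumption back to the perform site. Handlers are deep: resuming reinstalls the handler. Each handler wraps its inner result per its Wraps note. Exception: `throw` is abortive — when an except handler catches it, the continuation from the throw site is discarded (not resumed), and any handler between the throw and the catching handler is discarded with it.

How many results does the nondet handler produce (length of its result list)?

Answer: 2

Step-by-step:
choose[1, 1] @ H2
  branch[0] choose=1:
    get @ H1 ⇒ 0
    H0 returns 0
    H1 returns (0, 0)
    H2 returns [(0, 0)]
  branch[1] choose=1:
    get @ H1 ⇒ 0
    H0 returns 0
    H1 returns (0, 0)
    H2 returns [(0, 0)]
= [(0, 0), (0, 0)]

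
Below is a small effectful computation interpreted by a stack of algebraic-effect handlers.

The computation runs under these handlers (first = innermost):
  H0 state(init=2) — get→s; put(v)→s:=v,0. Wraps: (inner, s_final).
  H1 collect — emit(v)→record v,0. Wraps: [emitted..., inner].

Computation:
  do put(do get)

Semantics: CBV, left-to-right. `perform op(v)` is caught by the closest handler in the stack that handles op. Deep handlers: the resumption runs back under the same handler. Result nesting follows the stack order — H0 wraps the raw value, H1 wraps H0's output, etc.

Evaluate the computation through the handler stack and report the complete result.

Answer: [(0, 2)]

Evaluation trace:
get @ H0 ⇒ 2
put(2) @ H0 ⇒ s:=2
H0 returns (0, 2)
H1 returns [(0, 2)]
= [(0, 2)]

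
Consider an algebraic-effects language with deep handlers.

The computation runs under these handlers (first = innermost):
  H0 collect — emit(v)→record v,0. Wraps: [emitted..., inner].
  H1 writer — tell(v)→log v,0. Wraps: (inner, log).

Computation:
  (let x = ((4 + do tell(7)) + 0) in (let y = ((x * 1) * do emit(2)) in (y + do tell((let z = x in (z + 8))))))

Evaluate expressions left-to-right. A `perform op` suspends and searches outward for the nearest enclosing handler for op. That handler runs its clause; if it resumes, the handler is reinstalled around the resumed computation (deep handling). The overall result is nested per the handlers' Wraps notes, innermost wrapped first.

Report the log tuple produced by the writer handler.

Answer: (7, 12)

Step-by-step:
tell(7) @ H1 ⇒ log+=7
emit(2) @ H0 ⇒ out+=2
tell(12) @ H1 ⇒ log+=12
H0 returns [2, 0]
H1 returns ([2, 0], (7, 12))
= ([2, 0], (7, 12))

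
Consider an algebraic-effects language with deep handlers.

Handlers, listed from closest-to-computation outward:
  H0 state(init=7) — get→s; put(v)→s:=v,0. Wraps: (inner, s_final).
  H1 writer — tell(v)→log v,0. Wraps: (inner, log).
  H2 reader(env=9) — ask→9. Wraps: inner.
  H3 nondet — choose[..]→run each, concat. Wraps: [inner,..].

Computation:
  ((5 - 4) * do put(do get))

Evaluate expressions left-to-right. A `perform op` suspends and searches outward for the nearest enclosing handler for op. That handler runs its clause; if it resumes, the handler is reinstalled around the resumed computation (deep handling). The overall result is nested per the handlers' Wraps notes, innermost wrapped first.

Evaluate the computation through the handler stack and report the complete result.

Working:
get @ H0 ⇒ 7
put(7) @ H0 ⇒ s:=7
H0 returns (0, 7)
H1 returns ((0, 7), ())
H2 returns ((0, 7), ())
H3 returns [((0, 7), ())]
= [((0, 7), ())]

Answer: [((0, 7), ())]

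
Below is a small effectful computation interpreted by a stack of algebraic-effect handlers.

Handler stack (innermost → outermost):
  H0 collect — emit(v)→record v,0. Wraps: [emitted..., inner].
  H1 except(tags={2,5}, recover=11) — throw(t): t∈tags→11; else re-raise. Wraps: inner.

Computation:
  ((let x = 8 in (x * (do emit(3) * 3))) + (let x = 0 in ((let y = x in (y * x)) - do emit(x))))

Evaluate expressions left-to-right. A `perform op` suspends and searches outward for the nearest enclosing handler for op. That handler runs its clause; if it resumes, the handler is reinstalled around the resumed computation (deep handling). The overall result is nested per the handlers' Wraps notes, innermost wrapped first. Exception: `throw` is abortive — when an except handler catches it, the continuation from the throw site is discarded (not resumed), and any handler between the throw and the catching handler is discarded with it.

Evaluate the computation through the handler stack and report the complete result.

Answer: [3, 0, 0]

Working:
emit(3) @ H0 ⇒ out+=3
emit(0) @ H0 ⇒ out+=0
H0 returns [3, 0, 0]
H1 returns [3, 0, 0]
= [3, 0, 0]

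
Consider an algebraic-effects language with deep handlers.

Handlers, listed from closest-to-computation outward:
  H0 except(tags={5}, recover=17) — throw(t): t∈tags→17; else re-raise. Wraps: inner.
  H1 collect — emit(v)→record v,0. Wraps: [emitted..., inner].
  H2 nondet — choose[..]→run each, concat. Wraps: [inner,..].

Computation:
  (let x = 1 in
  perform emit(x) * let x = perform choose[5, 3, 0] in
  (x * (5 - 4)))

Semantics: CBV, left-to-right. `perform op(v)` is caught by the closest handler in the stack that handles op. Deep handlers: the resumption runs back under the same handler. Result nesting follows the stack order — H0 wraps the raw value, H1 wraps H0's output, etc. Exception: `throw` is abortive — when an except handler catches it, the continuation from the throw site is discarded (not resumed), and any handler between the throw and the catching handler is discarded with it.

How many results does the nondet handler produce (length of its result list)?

Answer: 3

Evaluation trace:
emit(1) @ H1 ⇒ out+=1
choose[5, 3, 0] @ H2
  branch[0] choose=5:
    H0 returns 0
    H1 returns [1, 0]
    H2 returns [[1, 0]]
  branch[1] choose=3:
    H0 returns 0
    H1 returns [1, 0]
    H2 returns [[1, 0]]
  branch[2] choose=0:
    H0 returns 0
    H1 returns [1, 0]
    H2 returns [[1, 0]]
= [[1, 0], [1, 0], [1, 0]]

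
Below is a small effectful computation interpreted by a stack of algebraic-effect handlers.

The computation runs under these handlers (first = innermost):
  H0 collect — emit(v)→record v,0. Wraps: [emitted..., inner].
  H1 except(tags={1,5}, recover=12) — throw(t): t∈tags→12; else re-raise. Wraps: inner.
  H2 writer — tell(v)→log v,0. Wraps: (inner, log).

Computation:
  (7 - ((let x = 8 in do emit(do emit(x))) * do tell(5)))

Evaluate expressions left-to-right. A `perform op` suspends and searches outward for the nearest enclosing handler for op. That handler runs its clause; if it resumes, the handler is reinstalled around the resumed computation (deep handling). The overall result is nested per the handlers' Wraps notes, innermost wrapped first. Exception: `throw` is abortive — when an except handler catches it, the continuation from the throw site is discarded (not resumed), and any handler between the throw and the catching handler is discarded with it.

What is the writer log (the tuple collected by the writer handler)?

Answer: (5)

Evaluation trace:
emit(8) @ H0 ⇒ out+=8
emit(0) @ H0 ⇒ out+=0
tell(5) @ H2 ⇒ log+=5
H0 returns [8, 0, 7]
H1 returns [8, 0, 7]
H2 returns ([8, 0, 7], (5))
= ([8, 0, 7], (5))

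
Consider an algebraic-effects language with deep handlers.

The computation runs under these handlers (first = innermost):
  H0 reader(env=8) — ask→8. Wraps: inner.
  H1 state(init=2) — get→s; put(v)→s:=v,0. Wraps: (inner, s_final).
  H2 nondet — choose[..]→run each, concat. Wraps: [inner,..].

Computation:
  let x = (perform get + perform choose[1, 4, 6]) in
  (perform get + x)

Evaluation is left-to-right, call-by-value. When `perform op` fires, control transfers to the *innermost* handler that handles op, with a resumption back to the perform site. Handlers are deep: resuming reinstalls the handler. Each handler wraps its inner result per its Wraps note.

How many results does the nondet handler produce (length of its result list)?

Step-by-step:
get @ H1 ⇒ 2
choose[1, 4, 6] @ H2
  branch[0] choose=1:
    get @ H1 ⇒ 2
    H0 returns 5
    H1 returns (5, 2)
    H2 returns [(5, 2)]
  branch[1] choose=4:
    get @ H1 ⇒ 2
    H0 returns 8
    H1 returns (8, 2)
    H2 returns [(8, 2)]
  branch[2] choose=6:
    get @ H1 ⇒ 2
    H0 returns 10
    H1 returns (10, 2)
    H2 returns [(10, 2)]
= [(5, 2), (8, 2), (10, 2)]

Answer: 3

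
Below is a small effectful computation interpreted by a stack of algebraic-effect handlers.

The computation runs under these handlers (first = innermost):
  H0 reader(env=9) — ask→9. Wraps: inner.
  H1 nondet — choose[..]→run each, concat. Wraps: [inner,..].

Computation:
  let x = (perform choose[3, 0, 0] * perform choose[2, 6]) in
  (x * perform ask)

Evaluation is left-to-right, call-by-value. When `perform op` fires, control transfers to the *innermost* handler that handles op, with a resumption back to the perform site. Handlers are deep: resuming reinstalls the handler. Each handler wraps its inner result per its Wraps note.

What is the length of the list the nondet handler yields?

Answer: 6

Evaluation trace:
choose[3, 0, 0] @ H1
  branch[0] choose=3:
    choose[2, 6] @ H1
      branch[0] choose=2:
        ask @ H0 ⇒ 9
        H0 returns 54
        H1 returns [54]
      branch[1] choose=6:
        ask @ H0 ⇒ 9
        H0 returns 162
        H1 returns [162]
  branch[1] choose=0:
    choose[2, 6] @ H1
      branch[0] choose=2:
        ask @ H0 ⇒ 9
        H0 returns 0
        H1 returns [0]
      branch[1] choose=6:
        ask @ H0 ⇒ 9
        H0 returns 0
        H1 returns [0]
  branch[2] choose=0:
    choose[2, 6] @ H1
      branch[0] choose=2:
        ask @ H0 ⇒ 9
        H0 returns 0
        H1 returns [0]
      branch[1] choose=6:
        ask @ H0 ⇒ 9
        H0 returns 0
        H1 returns [0]
= [54, 162, 0, 0, 0, 0]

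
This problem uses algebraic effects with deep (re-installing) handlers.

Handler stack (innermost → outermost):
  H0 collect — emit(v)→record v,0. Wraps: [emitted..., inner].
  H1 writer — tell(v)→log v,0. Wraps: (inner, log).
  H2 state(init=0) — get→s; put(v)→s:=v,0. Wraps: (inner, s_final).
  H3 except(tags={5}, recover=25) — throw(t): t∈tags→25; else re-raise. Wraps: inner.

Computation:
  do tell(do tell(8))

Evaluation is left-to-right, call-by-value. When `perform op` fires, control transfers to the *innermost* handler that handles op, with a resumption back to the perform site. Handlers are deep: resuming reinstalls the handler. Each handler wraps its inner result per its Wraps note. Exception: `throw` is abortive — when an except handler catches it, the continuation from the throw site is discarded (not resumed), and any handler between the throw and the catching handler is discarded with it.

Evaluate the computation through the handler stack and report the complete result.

Answer: (([0], (8, 0)), 0)

Working:
tell(8) @ H1 ⇒ log+=8
tell(0) @ H1 ⇒ log+=0
H0 returns [0]
H1 returns ([0], (8, 0))
H2 returns (([0], (8, 0)), 0)
H3 returns (([0], (8, 0)), 0)
= (([0], (8, 0)), 0)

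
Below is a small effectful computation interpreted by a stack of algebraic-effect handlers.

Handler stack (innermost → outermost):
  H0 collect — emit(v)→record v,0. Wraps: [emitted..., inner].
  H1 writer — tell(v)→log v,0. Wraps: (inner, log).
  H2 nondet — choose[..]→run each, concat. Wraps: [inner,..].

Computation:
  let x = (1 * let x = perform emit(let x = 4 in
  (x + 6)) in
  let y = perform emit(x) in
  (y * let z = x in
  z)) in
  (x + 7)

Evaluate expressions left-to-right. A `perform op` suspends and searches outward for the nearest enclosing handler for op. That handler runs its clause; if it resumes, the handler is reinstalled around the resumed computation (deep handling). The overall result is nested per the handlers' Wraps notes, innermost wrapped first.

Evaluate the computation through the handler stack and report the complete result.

Answer: [([10, 0, 7], ())]

Working:
emit(10) @ H0 ⇒ out+=10
emit(0) @ H0 ⇒ out+=0
H0 returns [10, 0, 7]
H1 returns ([10, 0, 7], ())
H2 returns [([10, 0, 7], ())]
= [([10, 0, 7], ())]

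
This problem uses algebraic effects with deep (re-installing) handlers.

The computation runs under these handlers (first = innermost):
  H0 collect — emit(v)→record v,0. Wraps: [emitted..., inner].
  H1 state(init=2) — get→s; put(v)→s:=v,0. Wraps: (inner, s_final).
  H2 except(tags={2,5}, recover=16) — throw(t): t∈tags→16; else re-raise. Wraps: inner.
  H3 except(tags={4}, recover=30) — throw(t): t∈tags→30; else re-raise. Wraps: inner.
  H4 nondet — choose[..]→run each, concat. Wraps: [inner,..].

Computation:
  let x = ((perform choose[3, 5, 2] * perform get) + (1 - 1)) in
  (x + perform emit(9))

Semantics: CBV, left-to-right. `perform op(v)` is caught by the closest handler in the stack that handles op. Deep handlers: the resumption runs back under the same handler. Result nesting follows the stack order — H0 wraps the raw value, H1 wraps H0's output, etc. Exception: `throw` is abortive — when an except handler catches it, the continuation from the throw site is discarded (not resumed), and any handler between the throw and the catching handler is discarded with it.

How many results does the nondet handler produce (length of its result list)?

Answer: 3

Working:
choose[3, 5, 2] @ H4
  branch[0] choose=3:
    get @ H1 ⇒ 2
    emit(9) @ H0 ⇒ out+=9
    H0 returns [9, 6]
    H1 returns ([9, 6], 2)
    H2 returns ([9, 6], 2)
    H3 returns ([9, 6], 2)
    H4 returns [([9, 6], 2)]
  branch[1] choose=5:
    get @ H1 ⇒ 2
    emit(9) @ H0 ⇒ out+=9
    H0 returns [9, 10]
    H1 returns ([9, 10], 2)
    H2 returns ([9, 10], 2)
    H3 returns ([9, 10], 2)
    H4 returns [([9, 10], 2)]
  branch[2] choose=2:
    get @ H1 ⇒ 2
    emit(9) @ H0 ⇒ out+=9
    H0 returns [9, 4]
    H1 returns ([9, 4], 2)
    H2 returns ([9, 4], 2)
    H3 returns ([9, 4], 2)
    H4 returns [([9, 4], 2)]
= [([9, 6], 2), ([9, 10], 2), ([9, 4], 2)]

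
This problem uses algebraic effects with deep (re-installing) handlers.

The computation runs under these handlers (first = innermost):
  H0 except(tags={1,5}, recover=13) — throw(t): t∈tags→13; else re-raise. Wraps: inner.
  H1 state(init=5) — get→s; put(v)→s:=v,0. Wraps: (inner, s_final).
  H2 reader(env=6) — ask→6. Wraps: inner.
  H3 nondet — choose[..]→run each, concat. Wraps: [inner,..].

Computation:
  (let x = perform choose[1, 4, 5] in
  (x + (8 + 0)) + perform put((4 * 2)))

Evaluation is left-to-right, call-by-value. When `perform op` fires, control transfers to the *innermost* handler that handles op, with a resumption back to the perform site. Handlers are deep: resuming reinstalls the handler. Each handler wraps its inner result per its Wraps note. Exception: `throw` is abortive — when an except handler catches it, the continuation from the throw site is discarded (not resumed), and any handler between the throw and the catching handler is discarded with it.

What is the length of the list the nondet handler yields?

Answer: 3

Evaluation trace:
choose[1, 4, 5] @ H3
  branch[0] choose=1:
    put(8) @ H1 ⇒ s:=8
    H0 returns 9
    H1 returns (9, 8)
    H2 returns (9, 8)
    H3 returns [(9, 8)]
  branch[1] choose=4:
    put(8) @ H1 ⇒ s:=8
    H0 returns 12
    H1 returns (12, 8)
    H2 returns (12, 8)
    H3 returns [(12, 8)]
  branch[2] choose=5:
    put(8) @ H1 ⇒ s:=8
    H0 returns 13
    H1 returns (13, 8)
    H2 returns (13, 8)
    H3 returns [(13, 8)]
= [(9, 8), (12, 8), (13, 8)]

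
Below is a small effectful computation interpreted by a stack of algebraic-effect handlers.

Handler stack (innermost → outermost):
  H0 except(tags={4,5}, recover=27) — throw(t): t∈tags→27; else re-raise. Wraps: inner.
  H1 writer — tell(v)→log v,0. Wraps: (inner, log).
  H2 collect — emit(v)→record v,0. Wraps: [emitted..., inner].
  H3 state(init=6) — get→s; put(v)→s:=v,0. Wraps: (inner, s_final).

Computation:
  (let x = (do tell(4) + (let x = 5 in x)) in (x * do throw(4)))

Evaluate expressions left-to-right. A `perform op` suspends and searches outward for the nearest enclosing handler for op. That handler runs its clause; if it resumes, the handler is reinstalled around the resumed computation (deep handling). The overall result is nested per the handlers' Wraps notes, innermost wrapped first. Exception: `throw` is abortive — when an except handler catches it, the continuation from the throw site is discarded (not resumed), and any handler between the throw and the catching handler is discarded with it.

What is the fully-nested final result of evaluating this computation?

Evaluation trace:
tell(4) @ H1 ⇒ log+=4
throw(4) @ H0 caught ⇒ 27
H1 returns (27, (4))
H2 returns [(27, (4))]
H3 returns ([(27, (4))], 6)
= ([(27, (4))], 6)

Answer: ([(27, (4))], 6)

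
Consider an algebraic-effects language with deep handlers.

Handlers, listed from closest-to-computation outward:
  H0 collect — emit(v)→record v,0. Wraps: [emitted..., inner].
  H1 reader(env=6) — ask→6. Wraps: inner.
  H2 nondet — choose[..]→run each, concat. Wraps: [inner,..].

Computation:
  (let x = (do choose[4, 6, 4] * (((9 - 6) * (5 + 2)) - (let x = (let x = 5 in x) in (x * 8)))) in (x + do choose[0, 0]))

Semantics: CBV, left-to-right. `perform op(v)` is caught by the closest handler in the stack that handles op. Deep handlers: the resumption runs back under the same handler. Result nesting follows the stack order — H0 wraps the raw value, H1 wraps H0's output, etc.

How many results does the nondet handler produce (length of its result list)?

Answer: 6

Working:
choose[4, 6, 4] @ H2
  branch[0] choose=4:
    choose[0, 0] @ H2
      branch[0] choose=0:
        H0 returns [-76]
        H1 returns [-76]
        H2 returns [[-76]]
      branch[1] choose=0:
        H0 returns [-76]
        H1 returns [-76]
        H2 returns [[-76]]
  branch[1] choose=6:
    choose[0, 0] @ H2
      branch[0] choose=0:
        H0 returns [-114]
        H1 returns [-114]
        H2 returns [[-114]]
      branch[1] choose=0:
        H0 returns [-114]
        H1 returns [-114]
        H2 returns [[-114]]
  branch[2] choose=4:
    choose[0, 0] @ H2
      branch[0] choose=0:
        H0 returns [-76]
        H1 returns [-76]
        H2 returns [[-76]]
      branch[1] choose=0:
        H0 returns [-76]
        H1 returns [-76]
        H2 returns [[-76]]
= [[-76], [-76], [-114], [-114], [-76], [-76]]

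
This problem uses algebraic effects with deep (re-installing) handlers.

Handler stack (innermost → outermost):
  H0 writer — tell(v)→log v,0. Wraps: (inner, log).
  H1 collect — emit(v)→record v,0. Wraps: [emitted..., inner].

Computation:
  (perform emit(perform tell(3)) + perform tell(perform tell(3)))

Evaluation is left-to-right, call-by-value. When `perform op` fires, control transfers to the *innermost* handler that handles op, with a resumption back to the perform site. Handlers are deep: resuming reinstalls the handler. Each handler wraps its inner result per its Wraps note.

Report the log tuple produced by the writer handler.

Answer: (3, 3, 0)

Working:
tell(3) @ H0 ⇒ log+=3
emit(0) @ H1 ⇒ out+=0
tell(3) @ H0 ⇒ log+=3
tell(0) @ H0 ⇒ log+=0
H0 returns (0, (3, 3, 0))
H1 returns [0, (0, (3, 3, 0))]
= [0, (0, (3, 3, 0))]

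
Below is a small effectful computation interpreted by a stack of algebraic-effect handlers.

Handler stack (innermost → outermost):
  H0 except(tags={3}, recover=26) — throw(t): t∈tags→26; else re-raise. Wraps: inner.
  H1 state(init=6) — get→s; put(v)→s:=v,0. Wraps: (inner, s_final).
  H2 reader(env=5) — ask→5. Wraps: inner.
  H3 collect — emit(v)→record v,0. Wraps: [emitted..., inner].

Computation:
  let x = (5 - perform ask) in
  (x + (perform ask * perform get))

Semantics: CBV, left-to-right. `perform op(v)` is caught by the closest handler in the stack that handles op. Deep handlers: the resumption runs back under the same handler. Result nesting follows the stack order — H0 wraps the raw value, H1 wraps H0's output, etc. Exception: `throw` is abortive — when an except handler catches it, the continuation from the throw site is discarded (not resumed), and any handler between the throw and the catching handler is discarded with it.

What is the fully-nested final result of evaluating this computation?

Evaluation trace:
ask @ H2 ⇒ 5
ask @ H2 ⇒ 5
get @ H1 ⇒ 6
H0 returns 30
H1 returns (30, 6)
H2 returns (30, 6)
H3 returns [(30, 6)]
= [(30, 6)]

Answer: [(30, 6)]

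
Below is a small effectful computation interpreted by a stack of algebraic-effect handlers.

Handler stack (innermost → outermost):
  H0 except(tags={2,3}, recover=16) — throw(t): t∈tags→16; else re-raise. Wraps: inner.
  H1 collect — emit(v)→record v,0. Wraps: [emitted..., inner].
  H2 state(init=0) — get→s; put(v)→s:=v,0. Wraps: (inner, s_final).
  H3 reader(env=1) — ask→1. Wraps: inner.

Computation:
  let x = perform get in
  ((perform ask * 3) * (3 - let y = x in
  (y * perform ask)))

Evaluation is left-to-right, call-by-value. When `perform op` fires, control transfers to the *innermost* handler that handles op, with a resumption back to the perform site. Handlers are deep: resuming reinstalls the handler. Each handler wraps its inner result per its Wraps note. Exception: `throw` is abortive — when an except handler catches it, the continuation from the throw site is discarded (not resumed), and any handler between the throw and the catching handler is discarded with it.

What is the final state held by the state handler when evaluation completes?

Step-by-step:
get @ H2 ⇒ 0
ask @ H3 ⇒ 1
ask @ H3 ⇒ 1
H0 returns 9
H1 returns [9]
H2 returns ([9], 0)
H3 returns ([9], 0)
= ([9], 0)

Answer: 0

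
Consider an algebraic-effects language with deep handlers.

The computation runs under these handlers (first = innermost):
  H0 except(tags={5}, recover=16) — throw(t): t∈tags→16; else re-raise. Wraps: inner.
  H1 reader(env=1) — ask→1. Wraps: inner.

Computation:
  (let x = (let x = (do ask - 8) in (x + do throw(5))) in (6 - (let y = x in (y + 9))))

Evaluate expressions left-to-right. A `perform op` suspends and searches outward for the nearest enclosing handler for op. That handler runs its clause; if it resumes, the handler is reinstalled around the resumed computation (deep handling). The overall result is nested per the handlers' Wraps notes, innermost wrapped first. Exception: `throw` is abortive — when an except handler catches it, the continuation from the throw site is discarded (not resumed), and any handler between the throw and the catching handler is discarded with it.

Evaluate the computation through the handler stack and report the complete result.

Step-by-step:
ask @ H1 ⇒ 1
throw(5) @ H0 caught ⇒ 16
H1 returns 16
= 16

Answer: 16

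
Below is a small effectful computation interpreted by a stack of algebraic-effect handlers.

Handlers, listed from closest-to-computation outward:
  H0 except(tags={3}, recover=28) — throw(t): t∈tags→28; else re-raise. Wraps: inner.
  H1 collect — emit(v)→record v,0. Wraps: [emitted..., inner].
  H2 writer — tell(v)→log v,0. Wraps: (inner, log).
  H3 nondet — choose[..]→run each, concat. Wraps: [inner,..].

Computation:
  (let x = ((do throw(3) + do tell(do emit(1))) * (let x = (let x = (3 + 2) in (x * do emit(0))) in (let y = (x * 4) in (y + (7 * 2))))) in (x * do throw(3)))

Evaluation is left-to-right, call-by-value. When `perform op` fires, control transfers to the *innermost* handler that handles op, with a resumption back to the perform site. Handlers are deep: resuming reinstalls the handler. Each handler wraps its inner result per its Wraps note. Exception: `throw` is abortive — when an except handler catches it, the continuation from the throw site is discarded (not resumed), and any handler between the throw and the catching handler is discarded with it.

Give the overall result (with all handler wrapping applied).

Step-by-step:
throw(3) @ H0 caught ⇒ 28
H1 returns [28]
H2 returns ([28], ())
H3 returns [([28], ())]
= [([28], ())]

Answer: [([28], ())]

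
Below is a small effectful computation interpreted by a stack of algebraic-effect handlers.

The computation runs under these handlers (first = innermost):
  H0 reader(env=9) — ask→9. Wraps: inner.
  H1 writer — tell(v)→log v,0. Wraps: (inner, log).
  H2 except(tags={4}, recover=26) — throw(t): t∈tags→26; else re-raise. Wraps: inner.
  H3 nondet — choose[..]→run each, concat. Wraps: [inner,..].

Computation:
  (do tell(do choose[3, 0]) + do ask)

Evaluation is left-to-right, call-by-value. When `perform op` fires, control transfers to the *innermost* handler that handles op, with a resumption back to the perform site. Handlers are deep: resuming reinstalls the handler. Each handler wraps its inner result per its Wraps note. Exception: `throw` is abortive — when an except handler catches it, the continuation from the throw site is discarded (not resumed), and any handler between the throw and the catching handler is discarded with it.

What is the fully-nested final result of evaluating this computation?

Working:
choose[3, 0] @ H3
  branch[0] choose=3:
    tell(3) @ H1 ⇒ log+=3
    ask @ H0 ⇒ 9
    H0 returns 9
    H1 returns (9, (3))
    H2 returns (9, (3))
    H3 returns [(9, (3))]
  branch[1] choose=0:
    tell(0) @ H1 ⇒ log+=0
    ask @ H0 ⇒ 9
    H0 returns 9
    H1 returns (9, (0))
    H2 returns (9, (0))
    H3 returns [(9, (0))]
= [(9, (3)), (9, (0))]

Answer: [(9, (3)), (9, (0))]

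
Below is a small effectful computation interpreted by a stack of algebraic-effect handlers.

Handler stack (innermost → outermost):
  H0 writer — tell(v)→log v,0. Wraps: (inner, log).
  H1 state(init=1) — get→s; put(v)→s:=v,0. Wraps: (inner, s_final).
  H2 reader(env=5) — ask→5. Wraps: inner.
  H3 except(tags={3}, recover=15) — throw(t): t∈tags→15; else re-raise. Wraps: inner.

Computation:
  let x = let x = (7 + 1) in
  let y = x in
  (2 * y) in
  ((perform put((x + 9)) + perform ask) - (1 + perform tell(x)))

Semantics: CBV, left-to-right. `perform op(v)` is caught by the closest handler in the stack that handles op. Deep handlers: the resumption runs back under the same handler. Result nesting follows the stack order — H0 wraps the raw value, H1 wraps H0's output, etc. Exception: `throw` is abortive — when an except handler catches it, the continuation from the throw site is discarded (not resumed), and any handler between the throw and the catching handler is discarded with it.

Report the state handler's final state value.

Step-by-step:
put(25) @ H1 ⇒ s:=25
ask @ H2 ⇒ 5
tell(16) @ H0 ⇒ log+=16
H0 returns (4, (16))
H1 returns ((4, (16)), 25)
H2 returns ((4, (16)), 25)
H3 returns ((4, (16)), 25)
= ((4, (16)), 25)

Answer: 25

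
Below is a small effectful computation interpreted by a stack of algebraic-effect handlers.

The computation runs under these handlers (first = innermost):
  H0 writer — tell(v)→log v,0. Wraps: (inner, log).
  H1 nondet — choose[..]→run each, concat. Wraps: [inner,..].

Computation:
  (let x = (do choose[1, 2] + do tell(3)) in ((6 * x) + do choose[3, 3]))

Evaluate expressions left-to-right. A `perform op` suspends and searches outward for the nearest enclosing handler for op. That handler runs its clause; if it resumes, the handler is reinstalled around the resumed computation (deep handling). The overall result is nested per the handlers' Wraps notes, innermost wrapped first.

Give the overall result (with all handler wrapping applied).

Evaluation trace:
choose[1, 2] @ H1
  branch[0] choose=1:
    tell(3) @ H0 ⇒ log+=3
    choose[3, 3] @ H1
      branch[0] choose=3:
        H0 returns (9, (3))
        H1 returns [(9, (3))]
      branch[1] choose=3:
        H0 returns (9, (3))
        H1 returns [(9, (3))]
  branch[1] choose=2:
    tell(3) @ H0 ⇒ log+=3
    choose[3, 3] @ H1
      branch[0] choose=3:
        H0 returns (15, (3))
        H1 returns [(15, (3))]
      branch[1] choose=3:
        H0 returns (15, (3))
        H1 returns [(15, (3))]
= [(9, (3)), (9, (3)), (15, (3)), (15, (3))]

Answer: [(9, (3)), (9, (3)), (15, (3)), (15, (3))]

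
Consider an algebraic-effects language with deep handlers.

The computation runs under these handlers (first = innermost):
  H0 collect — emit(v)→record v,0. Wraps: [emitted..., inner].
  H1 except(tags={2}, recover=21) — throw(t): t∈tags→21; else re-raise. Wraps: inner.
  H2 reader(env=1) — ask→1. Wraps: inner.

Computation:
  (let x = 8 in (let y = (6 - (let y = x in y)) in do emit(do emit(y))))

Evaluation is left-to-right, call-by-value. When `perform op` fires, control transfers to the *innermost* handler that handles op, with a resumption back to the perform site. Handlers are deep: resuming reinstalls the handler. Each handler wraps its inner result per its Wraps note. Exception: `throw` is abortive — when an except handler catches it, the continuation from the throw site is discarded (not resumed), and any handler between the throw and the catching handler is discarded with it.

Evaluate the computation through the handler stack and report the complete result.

Answer: [-2, 0, 0]

Step-by-step:
emit(-2) @ H0 ⇒ out+=-2
emit(0) @ H0 ⇒ out+=0
H0 returns [-2, 0, 0]
H1 returns [-2, 0, 0]
H2 returns [-2, 0, 0]
= [-2, 0, 0]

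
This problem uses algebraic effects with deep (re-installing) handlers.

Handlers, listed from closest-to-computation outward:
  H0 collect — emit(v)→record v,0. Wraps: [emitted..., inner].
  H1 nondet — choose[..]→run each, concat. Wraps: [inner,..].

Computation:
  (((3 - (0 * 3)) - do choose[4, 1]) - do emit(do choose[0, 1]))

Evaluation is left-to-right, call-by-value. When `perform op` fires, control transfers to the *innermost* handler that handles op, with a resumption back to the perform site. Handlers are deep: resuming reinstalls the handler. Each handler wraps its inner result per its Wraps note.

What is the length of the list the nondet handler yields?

Answer: 4

Evaluation trace:
choose[4, 1] @ H1
  branch[0] choose=4:
    choose[0, 1] @ H1
      branch[0] choose=0:
        emit(0) @ H0 ⇒ out+=0
        H0 returns [0, -1]
        H1 returns [[0, -1]]
      branch[1] choose=1:
        emit(1) @ H0 ⇒ out+=1
        H0 returns [1, -1]
        H1 returns [[1, -1]]
  branch[1] choose=1:
    choose[0, 1] @ H1
      branch[0] choose=0:
        emit(0) @ H0 ⇒ out+=0
        H0 returns [0, 2]
        H1 returns [[0, 2]]
      branch[1] choose=1:
        emit(1) @ H0 ⇒ out+=1
        H0 returns [1, 2]
        H1 returns [[1, 2]]
= [[0, -1], [1, -1], [0, 2], [1, 2]]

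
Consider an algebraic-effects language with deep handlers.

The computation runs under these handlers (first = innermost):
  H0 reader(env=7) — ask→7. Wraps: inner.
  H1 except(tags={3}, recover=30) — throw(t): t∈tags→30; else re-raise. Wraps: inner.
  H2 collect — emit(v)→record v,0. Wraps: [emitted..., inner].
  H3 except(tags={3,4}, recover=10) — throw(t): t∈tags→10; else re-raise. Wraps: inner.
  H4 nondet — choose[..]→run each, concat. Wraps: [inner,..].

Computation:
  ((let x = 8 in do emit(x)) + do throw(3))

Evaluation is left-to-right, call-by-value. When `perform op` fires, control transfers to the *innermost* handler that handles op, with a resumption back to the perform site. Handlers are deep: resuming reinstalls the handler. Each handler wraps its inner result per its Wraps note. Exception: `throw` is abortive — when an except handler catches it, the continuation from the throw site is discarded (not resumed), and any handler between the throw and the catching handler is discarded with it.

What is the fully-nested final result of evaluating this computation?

Answer: [[8, 30]]

Step-by-step:
emit(8) @ H2 ⇒ out+=8
throw(3) @ H1 caught ⇒ 30
H2 returns [8, 30]
H3 returns [8, 30]
H4 returns [[8, 30]]
= [[8, 30]]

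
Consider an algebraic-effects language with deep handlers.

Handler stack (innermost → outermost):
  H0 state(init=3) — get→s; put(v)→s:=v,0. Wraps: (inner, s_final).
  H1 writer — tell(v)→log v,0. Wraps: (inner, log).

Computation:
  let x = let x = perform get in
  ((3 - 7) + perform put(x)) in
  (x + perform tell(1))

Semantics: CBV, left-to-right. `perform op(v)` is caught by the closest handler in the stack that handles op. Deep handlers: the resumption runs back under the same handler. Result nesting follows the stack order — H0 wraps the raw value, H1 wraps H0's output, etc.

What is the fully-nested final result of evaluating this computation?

Working:
get @ H0 ⇒ 3
put(3) @ H0 ⇒ s:=3
tell(1) @ H1 ⇒ log+=1
H0 returns (-4, 3)
H1 returns ((-4, 3), (1))
= ((-4, 3), (1))

Answer: ((-4, 3), (1))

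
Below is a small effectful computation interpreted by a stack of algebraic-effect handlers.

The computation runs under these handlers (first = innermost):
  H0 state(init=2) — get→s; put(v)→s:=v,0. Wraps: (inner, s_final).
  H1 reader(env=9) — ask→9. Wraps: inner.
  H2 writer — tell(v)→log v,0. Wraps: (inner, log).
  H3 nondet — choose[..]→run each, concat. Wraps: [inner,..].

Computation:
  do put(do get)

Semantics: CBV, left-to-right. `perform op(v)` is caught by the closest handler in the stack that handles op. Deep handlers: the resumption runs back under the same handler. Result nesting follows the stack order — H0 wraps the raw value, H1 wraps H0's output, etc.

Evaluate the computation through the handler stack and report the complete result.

Step-by-step:
get @ H0 ⇒ 2
put(2) @ H0 ⇒ s:=2
H0 returns (0, 2)
H1 returns (0, 2)
H2 returns ((0, 2), ())
H3 returns [((0, 2), ())]
= [((0, 2), ())]

Answer: [((0, 2), ())]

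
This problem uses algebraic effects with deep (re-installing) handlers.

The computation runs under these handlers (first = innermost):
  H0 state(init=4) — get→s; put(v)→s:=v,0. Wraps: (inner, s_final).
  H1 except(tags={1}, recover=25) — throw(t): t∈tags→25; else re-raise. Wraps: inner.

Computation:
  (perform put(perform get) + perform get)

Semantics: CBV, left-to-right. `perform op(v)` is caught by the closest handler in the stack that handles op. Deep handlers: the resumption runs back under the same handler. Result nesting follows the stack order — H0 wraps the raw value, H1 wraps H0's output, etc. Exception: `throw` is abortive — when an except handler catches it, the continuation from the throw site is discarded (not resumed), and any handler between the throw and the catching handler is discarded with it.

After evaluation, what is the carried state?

Evaluation trace:
get @ H0 ⇒ 4
put(4) @ H0 ⇒ s:=4
get @ H0 ⇒ 4
H0 returns (4, 4)
H1 returns (4, 4)
= (4, 4)

Answer: 4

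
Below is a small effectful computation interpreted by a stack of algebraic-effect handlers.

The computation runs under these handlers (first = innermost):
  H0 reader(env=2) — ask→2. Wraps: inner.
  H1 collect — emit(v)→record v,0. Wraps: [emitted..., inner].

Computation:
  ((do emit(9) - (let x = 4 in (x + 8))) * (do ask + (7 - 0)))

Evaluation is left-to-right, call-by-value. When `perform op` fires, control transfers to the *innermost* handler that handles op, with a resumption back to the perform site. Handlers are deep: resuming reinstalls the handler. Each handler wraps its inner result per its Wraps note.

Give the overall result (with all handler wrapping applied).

Answer: [9, -108]

Step-by-step:
emit(9) @ H1 ⇒ out+=9
ask @ H0 ⇒ 2
H0 returns -108
H1 returns [9, -108]
= [9, -108]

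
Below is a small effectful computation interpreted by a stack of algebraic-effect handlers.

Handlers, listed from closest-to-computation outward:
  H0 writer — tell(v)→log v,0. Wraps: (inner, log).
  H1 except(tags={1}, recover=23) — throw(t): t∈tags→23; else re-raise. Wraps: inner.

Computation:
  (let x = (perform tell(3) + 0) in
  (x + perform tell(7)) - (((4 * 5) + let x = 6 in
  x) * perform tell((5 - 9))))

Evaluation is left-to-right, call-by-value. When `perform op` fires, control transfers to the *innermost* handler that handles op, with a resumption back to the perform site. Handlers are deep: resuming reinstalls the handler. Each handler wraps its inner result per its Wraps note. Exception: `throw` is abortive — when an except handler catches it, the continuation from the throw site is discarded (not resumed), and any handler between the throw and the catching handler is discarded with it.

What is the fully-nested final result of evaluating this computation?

Answer: (0, (3, 7, -4))

Evaluation trace:
tell(3) @ H0 ⇒ log+=3
tell(7) @ H0 ⇒ log+=7
tell(-4) @ H0 ⇒ log+=-4
H0 returns (0, (3, 7, -4))
H1 returns (0, (3, 7, -4))
= (0, (3, 7, -4))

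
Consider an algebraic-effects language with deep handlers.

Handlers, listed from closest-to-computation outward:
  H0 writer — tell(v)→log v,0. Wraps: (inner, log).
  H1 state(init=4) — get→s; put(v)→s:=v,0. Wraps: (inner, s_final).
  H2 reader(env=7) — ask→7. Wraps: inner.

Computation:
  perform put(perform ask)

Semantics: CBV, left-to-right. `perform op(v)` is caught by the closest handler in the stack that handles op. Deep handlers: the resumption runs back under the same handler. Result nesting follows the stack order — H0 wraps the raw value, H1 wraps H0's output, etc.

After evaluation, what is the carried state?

Answer: 7

Working:
ask @ H2 ⇒ 7
put(7) @ H1 ⇒ s:=7
H0 returns (0, ())
H1 returns ((0, ()), 7)
H2 returns ((0, ()), 7)
= ((0, ()), 7)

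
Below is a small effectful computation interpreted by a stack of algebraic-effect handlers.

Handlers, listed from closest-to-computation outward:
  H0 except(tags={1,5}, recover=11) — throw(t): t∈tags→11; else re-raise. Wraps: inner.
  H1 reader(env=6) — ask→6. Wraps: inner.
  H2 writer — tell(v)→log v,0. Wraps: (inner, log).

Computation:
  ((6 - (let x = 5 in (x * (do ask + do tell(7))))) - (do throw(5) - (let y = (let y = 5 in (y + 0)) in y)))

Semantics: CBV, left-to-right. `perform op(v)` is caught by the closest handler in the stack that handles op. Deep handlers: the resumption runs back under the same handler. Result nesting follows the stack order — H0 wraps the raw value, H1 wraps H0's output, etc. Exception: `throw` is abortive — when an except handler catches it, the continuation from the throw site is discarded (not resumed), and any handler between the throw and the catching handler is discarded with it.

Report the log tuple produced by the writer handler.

Answer: (7)

Working:
ask @ H1 ⇒ 6
tell(7) @ H2 ⇒ log+=7
throw(5) @ H0 caught ⇒ 11
H1 returns 11
H2 returns (11, (7))
= (11, (7))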